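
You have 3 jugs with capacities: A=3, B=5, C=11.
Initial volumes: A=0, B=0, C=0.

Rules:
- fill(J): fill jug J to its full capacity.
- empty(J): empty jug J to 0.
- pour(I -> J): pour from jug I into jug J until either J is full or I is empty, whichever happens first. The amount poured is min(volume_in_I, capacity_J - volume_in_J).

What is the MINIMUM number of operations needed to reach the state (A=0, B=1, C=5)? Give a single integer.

BFS from (A=0, B=0, C=0). One shortest path:
  1. fill(A) -> (A=3 B=0 C=0)
  2. pour(A -> B) -> (A=0 B=3 C=0)
  3. fill(A) -> (A=3 B=3 C=0)
  4. pour(A -> B) -> (A=1 B=5 C=0)
  5. pour(B -> C) -> (A=1 B=0 C=5)
  6. pour(A -> B) -> (A=0 B=1 C=5)
Reached target in 6 moves.

Answer: 6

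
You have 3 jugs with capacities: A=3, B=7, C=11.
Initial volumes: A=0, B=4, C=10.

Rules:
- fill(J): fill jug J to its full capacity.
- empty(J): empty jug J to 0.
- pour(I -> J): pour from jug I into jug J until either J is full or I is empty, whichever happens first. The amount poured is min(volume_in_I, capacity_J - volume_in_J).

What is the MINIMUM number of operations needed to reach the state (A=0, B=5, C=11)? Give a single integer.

Answer: 6

Derivation:
BFS from (A=0, B=4, C=10). One shortest path:
  1. fill(A) -> (A=3 B=4 C=10)
  2. empty(B) -> (A=3 B=0 C=10)
  3. pour(A -> B) -> (A=0 B=3 C=10)
  4. fill(A) -> (A=3 B=3 C=10)
  5. pour(A -> B) -> (A=0 B=6 C=10)
  6. pour(B -> C) -> (A=0 B=5 C=11)
Reached target in 6 moves.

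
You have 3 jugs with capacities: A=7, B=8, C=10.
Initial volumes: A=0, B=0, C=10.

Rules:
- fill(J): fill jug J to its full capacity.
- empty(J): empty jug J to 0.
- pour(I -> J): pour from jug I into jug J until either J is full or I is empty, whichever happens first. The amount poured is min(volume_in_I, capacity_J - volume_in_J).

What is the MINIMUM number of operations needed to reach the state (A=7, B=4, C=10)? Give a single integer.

BFS from (A=0, B=0, C=10). One shortest path:
  1. fill(B) -> (A=0 B=8 C=10)
  2. pour(B -> A) -> (A=7 B=1 C=10)
  3. empty(A) -> (A=0 B=1 C=10)
  4. pour(C -> A) -> (A=7 B=1 C=3)
  5. pour(C -> B) -> (A=7 B=4 C=0)
  6. fill(C) -> (A=7 B=4 C=10)
Reached target in 6 moves.

Answer: 6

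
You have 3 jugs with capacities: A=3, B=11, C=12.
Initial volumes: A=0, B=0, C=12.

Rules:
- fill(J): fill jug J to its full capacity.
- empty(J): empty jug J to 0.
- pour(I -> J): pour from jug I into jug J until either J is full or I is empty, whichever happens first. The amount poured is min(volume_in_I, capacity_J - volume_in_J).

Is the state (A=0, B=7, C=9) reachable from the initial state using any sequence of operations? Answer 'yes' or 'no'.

BFS from (A=0, B=0, C=12):
  1. fill(A) -> (A=3 B=0 C=12)
  2. pour(A -> B) -> (A=0 B=3 C=12)
  3. pour(C -> B) -> (A=0 B=11 C=4)
  4. empty(B) -> (A=0 B=0 C=4)
  5. pour(C -> B) -> (A=0 B=4 C=0)
  6. fill(C) -> (A=0 B=4 C=12)
  7. pour(C -> A) -> (A=3 B=4 C=9)
  8. pour(A -> B) -> (A=0 B=7 C=9)
Target reached → yes.

Answer: yes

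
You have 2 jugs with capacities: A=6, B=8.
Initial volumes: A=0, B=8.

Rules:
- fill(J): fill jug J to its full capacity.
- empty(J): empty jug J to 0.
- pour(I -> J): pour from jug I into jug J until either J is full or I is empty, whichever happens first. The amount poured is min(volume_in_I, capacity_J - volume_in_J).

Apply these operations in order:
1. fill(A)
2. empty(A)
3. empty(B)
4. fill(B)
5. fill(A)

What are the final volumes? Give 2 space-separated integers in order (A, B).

Answer: 6 8

Derivation:
Step 1: fill(A) -> (A=6 B=8)
Step 2: empty(A) -> (A=0 B=8)
Step 3: empty(B) -> (A=0 B=0)
Step 4: fill(B) -> (A=0 B=8)
Step 5: fill(A) -> (A=6 B=8)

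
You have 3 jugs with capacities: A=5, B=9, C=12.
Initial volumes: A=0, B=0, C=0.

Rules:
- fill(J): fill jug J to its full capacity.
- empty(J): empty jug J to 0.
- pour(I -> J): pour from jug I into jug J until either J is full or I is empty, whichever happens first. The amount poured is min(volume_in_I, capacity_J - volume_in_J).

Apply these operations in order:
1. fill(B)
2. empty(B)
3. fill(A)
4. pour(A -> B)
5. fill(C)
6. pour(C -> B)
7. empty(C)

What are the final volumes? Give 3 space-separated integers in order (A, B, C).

Step 1: fill(B) -> (A=0 B=9 C=0)
Step 2: empty(B) -> (A=0 B=0 C=0)
Step 3: fill(A) -> (A=5 B=0 C=0)
Step 4: pour(A -> B) -> (A=0 B=5 C=0)
Step 5: fill(C) -> (A=0 B=5 C=12)
Step 6: pour(C -> B) -> (A=0 B=9 C=8)
Step 7: empty(C) -> (A=0 B=9 C=0)

Answer: 0 9 0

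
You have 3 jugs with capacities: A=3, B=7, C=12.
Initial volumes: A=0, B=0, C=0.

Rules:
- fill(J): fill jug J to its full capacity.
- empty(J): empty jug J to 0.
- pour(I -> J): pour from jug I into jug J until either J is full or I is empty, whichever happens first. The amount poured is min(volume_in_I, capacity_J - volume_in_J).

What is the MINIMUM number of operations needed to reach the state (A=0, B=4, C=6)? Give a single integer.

Answer: 5

Derivation:
BFS from (A=0, B=0, C=0). One shortest path:
  1. fill(A) -> (A=3 B=0 C=0)
  2. fill(B) -> (A=3 B=7 C=0)
  3. pour(A -> C) -> (A=0 B=7 C=3)
  4. pour(B -> A) -> (A=3 B=4 C=3)
  5. pour(A -> C) -> (A=0 B=4 C=6)
Reached target in 5 moves.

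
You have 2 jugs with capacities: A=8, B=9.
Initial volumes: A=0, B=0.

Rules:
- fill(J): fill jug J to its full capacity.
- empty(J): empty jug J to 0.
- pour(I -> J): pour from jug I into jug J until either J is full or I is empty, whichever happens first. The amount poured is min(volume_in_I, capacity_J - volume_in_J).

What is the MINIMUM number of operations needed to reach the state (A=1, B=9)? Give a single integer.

Answer: 5

Derivation:
BFS from (A=0, B=0). One shortest path:
  1. fill(B) -> (A=0 B=9)
  2. pour(B -> A) -> (A=8 B=1)
  3. empty(A) -> (A=0 B=1)
  4. pour(B -> A) -> (A=1 B=0)
  5. fill(B) -> (A=1 B=9)
Reached target in 5 moves.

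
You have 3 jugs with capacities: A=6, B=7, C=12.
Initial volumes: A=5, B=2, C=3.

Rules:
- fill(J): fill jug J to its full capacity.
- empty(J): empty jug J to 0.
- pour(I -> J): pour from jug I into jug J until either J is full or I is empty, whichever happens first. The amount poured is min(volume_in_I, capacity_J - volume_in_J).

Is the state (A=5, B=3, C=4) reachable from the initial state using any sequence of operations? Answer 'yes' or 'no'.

BFS explored all 399 reachable states.
Reachable set includes: (0,0,0), (0,0,1), (0,0,2), (0,0,3), (0,0,4), (0,0,5), (0,0,6), (0,0,7), (0,0,8), (0,0,9), (0,0,10), (0,0,11) ...
Target (A=5, B=3, C=4) not in reachable set → no.

Answer: no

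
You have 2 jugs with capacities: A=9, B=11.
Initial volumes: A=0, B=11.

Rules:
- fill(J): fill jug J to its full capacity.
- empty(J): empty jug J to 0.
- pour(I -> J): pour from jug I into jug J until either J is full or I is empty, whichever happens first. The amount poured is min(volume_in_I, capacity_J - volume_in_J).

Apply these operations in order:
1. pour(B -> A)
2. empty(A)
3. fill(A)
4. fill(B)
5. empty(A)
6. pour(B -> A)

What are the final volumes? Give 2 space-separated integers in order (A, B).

Answer: 9 2

Derivation:
Step 1: pour(B -> A) -> (A=9 B=2)
Step 2: empty(A) -> (A=0 B=2)
Step 3: fill(A) -> (A=9 B=2)
Step 4: fill(B) -> (A=9 B=11)
Step 5: empty(A) -> (A=0 B=11)
Step 6: pour(B -> A) -> (A=9 B=2)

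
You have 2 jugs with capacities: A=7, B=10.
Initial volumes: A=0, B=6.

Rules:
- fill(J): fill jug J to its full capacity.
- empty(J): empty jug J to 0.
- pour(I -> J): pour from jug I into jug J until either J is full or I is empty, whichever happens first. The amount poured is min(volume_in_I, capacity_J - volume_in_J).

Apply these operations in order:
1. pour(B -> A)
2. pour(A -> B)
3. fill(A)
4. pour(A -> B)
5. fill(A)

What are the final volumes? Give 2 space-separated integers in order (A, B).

Answer: 7 10

Derivation:
Step 1: pour(B -> A) -> (A=6 B=0)
Step 2: pour(A -> B) -> (A=0 B=6)
Step 3: fill(A) -> (A=7 B=6)
Step 4: pour(A -> B) -> (A=3 B=10)
Step 5: fill(A) -> (A=7 B=10)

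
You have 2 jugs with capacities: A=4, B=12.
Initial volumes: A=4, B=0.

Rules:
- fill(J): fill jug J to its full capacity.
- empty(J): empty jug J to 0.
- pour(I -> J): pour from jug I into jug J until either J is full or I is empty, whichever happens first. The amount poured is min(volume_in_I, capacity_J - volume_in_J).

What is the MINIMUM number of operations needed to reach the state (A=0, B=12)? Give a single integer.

Answer: 2

Derivation:
BFS from (A=4, B=0). One shortest path:
  1. empty(A) -> (A=0 B=0)
  2. fill(B) -> (A=0 B=12)
Reached target in 2 moves.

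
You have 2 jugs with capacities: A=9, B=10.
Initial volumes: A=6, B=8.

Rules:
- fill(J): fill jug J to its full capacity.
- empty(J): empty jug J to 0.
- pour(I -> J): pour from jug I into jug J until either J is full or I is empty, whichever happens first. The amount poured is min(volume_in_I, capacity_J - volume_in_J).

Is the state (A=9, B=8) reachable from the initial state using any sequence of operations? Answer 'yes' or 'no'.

Answer: yes

Derivation:
BFS from (A=6, B=8):
  1. fill(A) -> (A=9 B=8)
Target reached → yes.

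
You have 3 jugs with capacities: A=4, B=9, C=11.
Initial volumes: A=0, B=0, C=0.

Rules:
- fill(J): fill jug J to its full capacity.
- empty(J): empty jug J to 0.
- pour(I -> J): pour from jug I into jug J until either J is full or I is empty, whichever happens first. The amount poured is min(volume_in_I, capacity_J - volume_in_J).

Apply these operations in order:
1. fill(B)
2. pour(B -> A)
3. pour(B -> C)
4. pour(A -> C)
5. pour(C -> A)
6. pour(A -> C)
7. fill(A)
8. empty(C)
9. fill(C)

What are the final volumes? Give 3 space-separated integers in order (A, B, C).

Answer: 4 0 11

Derivation:
Step 1: fill(B) -> (A=0 B=9 C=0)
Step 2: pour(B -> A) -> (A=4 B=5 C=0)
Step 3: pour(B -> C) -> (A=4 B=0 C=5)
Step 4: pour(A -> C) -> (A=0 B=0 C=9)
Step 5: pour(C -> A) -> (A=4 B=0 C=5)
Step 6: pour(A -> C) -> (A=0 B=0 C=9)
Step 7: fill(A) -> (A=4 B=0 C=9)
Step 8: empty(C) -> (A=4 B=0 C=0)
Step 9: fill(C) -> (A=4 B=0 C=11)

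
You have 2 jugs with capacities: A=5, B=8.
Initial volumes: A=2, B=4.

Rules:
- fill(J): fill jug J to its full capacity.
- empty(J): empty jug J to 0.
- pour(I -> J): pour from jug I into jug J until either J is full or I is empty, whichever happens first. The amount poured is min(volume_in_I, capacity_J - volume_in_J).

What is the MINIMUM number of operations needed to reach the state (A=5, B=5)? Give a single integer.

BFS from (A=2, B=4). One shortest path:
  1. fill(B) -> (A=2 B=8)
  2. pour(B -> A) -> (A=5 B=5)
Reached target in 2 moves.

Answer: 2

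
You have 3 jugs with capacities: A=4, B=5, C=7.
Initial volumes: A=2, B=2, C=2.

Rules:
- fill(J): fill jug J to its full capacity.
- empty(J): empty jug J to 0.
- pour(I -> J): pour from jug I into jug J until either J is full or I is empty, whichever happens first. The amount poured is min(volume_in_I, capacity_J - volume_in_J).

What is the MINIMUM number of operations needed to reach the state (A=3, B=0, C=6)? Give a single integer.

BFS from (A=2, B=2, C=2). One shortest path:
  1. fill(B) -> (A=2 B=5 C=2)
  2. pour(B -> A) -> (A=4 B=3 C=2)
  3. pour(A -> C) -> (A=0 B=3 C=6)
  4. pour(B -> A) -> (A=3 B=0 C=6)
Reached target in 4 moves.

Answer: 4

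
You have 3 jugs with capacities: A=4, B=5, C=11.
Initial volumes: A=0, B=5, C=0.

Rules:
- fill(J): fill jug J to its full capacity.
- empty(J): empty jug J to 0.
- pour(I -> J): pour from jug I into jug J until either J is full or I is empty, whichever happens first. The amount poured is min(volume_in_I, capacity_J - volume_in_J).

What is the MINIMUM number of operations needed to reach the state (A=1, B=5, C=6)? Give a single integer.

Answer: 5

Derivation:
BFS from (A=0, B=5, C=0). One shortest path:
  1. fill(C) -> (A=0 B=5 C=11)
  2. pour(B -> A) -> (A=4 B=1 C=11)
  3. empty(A) -> (A=0 B=1 C=11)
  4. pour(B -> A) -> (A=1 B=0 C=11)
  5. pour(C -> B) -> (A=1 B=5 C=6)
Reached target in 5 moves.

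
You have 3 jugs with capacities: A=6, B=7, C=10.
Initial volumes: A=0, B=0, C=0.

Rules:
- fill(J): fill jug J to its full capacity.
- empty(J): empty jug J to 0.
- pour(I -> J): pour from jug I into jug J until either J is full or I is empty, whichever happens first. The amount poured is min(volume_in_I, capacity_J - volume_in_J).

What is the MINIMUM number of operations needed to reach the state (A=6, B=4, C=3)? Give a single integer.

Answer: 6

Derivation:
BFS from (A=0, B=0, C=0). One shortest path:
  1. fill(A) -> (A=6 B=0 C=0)
  2. fill(B) -> (A=6 B=7 C=0)
  3. pour(B -> C) -> (A=6 B=0 C=7)
  4. pour(A -> C) -> (A=3 B=0 C=10)
  5. pour(C -> B) -> (A=3 B=7 C=3)
  6. pour(B -> A) -> (A=6 B=4 C=3)
Reached target in 6 moves.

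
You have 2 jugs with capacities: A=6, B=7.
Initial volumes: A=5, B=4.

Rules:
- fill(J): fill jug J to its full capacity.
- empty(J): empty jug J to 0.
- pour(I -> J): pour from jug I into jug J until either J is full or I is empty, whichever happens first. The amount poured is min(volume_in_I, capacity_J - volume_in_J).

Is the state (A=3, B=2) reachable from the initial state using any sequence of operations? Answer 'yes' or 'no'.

BFS explored all 27 reachable states.
Reachable set includes: (0,0), (0,1), (0,2), (0,3), (0,4), (0,5), (0,6), (0,7), (1,0), (1,7), (2,0), (2,7) ...
Target (A=3, B=2) not in reachable set → no.

Answer: no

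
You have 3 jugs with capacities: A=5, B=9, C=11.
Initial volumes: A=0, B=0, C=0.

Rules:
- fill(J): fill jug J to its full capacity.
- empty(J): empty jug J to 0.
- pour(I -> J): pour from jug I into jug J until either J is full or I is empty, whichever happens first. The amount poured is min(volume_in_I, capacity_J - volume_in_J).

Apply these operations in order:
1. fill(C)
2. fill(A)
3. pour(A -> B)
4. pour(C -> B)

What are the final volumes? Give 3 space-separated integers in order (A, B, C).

Step 1: fill(C) -> (A=0 B=0 C=11)
Step 2: fill(A) -> (A=5 B=0 C=11)
Step 3: pour(A -> B) -> (A=0 B=5 C=11)
Step 4: pour(C -> B) -> (A=0 B=9 C=7)

Answer: 0 9 7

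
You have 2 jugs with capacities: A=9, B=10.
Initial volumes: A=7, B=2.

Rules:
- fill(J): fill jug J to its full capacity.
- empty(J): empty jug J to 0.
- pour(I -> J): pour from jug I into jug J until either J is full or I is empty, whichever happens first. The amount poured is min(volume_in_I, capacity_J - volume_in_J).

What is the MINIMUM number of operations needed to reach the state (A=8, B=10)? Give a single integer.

BFS from (A=7, B=2). One shortest path:
  1. pour(A -> B) -> (A=0 B=9)
  2. fill(A) -> (A=9 B=9)
  3. pour(A -> B) -> (A=8 B=10)
Reached target in 3 moves.

Answer: 3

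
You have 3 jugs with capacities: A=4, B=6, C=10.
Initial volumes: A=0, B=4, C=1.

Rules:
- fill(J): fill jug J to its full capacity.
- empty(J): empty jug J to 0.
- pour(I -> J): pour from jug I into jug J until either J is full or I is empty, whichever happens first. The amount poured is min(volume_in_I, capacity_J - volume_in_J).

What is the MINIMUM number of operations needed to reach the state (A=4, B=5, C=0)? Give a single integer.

Answer: 2

Derivation:
BFS from (A=0, B=4, C=1). One shortest path:
  1. fill(A) -> (A=4 B=4 C=1)
  2. pour(C -> B) -> (A=4 B=5 C=0)
Reached target in 2 moves.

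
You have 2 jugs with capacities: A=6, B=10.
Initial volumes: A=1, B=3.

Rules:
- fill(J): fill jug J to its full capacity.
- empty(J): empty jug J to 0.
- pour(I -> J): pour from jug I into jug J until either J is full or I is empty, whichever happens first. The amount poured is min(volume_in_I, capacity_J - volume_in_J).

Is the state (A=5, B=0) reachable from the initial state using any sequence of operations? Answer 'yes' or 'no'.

BFS from (A=1, B=3):
  1. fill(B) -> (A=1 B=10)
  2. pour(B -> A) -> (A=6 B=5)
  3. empty(A) -> (A=0 B=5)
  4. pour(B -> A) -> (A=5 B=0)
Target reached → yes.

Answer: yes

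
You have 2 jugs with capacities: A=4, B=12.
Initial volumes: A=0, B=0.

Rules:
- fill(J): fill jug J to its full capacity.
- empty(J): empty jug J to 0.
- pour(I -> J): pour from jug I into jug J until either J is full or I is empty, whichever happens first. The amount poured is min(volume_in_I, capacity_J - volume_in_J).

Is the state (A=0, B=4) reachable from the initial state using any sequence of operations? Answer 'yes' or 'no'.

Answer: yes

Derivation:
BFS from (A=0, B=0):
  1. fill(A) -> (A=4 B=0)
  2. pour(A -> B) -> (A=0 B=4)
Target reached → yes.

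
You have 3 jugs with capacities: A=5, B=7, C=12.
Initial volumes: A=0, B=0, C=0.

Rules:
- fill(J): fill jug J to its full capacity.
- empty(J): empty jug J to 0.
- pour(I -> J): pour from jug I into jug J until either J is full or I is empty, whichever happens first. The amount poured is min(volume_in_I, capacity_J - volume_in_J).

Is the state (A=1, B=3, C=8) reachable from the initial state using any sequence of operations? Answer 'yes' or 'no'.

Answer: no

Derivation:
BFS explored all 360 reachable states.
Reachable set includes: (0,0,0), (0,0,1), (0,0,2), (0,0,3), (0,0,4), (0,0,5), (0,0,6), (0,0,7), (0,0,8), (0,0,9), (0,0,10), (0,0,11) ...
Target (A=1, B=3, C=8) not in reachable set → no.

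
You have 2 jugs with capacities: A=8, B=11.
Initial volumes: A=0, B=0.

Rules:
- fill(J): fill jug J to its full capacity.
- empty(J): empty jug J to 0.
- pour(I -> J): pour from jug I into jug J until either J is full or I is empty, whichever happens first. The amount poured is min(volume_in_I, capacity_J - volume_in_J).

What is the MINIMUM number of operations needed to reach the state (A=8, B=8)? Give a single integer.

Answer: 3

Derivation:
BFS from (A=0, B=0). One shortest path:
  1. fill(A) -> (A=8 B=0)
  2. pour(A -> B) -> (A=0 B=8)
  3. fill(A) -> (A=8 B=8)
Reached target in 3 moves.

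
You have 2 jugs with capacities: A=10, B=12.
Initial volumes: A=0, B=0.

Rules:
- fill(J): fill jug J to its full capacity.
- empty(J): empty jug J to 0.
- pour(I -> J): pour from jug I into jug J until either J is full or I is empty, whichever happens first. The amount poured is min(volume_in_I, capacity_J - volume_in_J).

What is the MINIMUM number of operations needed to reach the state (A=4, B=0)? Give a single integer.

Answer: 8

Derivation:
BFS from (A=0, B=0). One shortest path:
  1. fill(B) -> (A=0 B=12)
  2. pour(B -> A) -> (A=10 B=2)
  3. empty(A) -> (A=0 B=2)
  4. pour(B -> A) -> (A=2 B=0)
  5. fill(B) -> (A=2 B=12)
  6. pour(B -> A) -> (A=10 B=4)
  7. empty(A) -> (A=0 B=4)
  8. pour(B -> A) -> (A=4 B=0)
Reached target in 8 moves.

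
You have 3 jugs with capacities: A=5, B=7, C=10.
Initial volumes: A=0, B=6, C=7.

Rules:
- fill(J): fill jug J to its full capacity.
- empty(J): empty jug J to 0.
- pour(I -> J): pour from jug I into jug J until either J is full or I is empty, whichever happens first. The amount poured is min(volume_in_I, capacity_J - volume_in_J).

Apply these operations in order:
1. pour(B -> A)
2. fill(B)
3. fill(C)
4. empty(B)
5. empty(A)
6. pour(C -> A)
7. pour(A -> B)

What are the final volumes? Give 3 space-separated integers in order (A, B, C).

Step 1: pour(B -> A) -> (A=5 B=1 C=7)
Step 2: fill(B) -> (A=5 B=7 C=7)
Step 3: fill(C) -> (A=5 B=7 C=10)
Step 4: empty(B) -> (A=5 B=0 C=10)
Step 5: empty(A) -> (A=0 B=0 C=10)
Step 6: pour(C -> A) -> (A=5 B=0 C=5)
Step 7: pour(A -> B) -> (A=0 B=5 C=5)

Answer: 0 5 5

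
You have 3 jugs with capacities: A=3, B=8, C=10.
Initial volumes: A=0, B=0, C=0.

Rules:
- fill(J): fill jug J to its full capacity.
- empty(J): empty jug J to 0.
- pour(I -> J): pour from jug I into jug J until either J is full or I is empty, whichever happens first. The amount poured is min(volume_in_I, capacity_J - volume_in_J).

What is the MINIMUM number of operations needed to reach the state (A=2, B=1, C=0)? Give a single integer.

Answer: 8

Derivation:
BFS from (A=0, B=0, C=0). One shortest path:
  1. fill(A) -> (A=3 B=0 C=0)
  2. fill(B) -> (A=3 B=8 C=0)
  3. pour(B -> C) -> (A=3 B=0 C=8)
  4. pour(A -> C) -> (A=1 B=0 C=10)
  5. pour(C -> B) -> (A=1 B=8 C=2)
  6. empty(B) -> (A=1 B=0 C=2)
  7. pour(A -> B) -> (A=0 B=1 C=2)
  8. pour(C -> A) -> (A=2 B=1 C=0)
Reached target in 8 moves.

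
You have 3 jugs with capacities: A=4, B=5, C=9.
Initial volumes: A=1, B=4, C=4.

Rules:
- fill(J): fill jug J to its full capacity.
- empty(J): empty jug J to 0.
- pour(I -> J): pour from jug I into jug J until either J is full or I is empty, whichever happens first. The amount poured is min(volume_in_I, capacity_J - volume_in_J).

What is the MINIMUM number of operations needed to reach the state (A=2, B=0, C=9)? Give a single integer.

BFS from (A=1, B=4, C=4). One shortest path:
  1. fill(B) -> (A=1 B=5 C=4)
  2. fill(C) -> (A=1 B=5 C=9)
  3. pour(B -> A) -> (A=4 B=2 C=9)
  4. empty(A) -> (A=0 B=2 C=9)
  5. pour(B -> A) -> (A=2 B=0 C=9)
Reached target in 5 moves.

Answer: 5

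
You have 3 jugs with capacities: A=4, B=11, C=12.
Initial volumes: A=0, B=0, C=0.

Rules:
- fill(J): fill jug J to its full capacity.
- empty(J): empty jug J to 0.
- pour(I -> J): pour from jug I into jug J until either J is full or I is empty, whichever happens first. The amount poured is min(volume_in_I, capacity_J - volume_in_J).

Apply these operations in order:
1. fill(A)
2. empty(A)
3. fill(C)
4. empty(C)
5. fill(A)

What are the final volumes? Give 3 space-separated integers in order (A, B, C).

Answer: 4 0 0

Derivation:
Step 1: fill(A) -> (A=4 B=0 C=0)
Step 2: empty(A) -> (A=0 B=0 C=0)
Step 3: fill(C) -> (A=0 B=0 C=12)
Step 4: empty(C) -> (A=0 B=0 C=0)
Step 5: fill(A) -> (A=4 B=0 C=0)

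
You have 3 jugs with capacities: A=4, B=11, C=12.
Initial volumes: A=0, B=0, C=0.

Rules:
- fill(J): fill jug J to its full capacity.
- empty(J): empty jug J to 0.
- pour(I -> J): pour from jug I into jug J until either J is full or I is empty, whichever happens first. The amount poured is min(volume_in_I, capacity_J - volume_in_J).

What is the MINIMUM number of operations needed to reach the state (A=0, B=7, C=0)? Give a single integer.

Answer: 3

Derivation:
BFS from (A=0, B=0, C=0). One shortest path:
  1. fill(B) -> (A=0 B=11 C=0)
  2. pour(B -> A) -> (A=4 B=7 C=0)
  3. empty(A) -> (A=0 B=7 C=0)
Reached target in 3 moves.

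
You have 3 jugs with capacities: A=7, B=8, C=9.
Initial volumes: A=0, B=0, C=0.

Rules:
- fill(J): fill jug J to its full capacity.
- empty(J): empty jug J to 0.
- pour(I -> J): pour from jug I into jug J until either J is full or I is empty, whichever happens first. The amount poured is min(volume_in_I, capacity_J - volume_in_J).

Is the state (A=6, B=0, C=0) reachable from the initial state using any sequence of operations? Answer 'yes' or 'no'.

Answer: yes

Derivation:
BFS from (A=0, B=0, C=0):
  1. fill(A) -> (A=7 B=0 C=0)
  2. fill(B) -> (A=7 B=8 C=0)
  3. pour(B -> C) -> (A=7 B=0 C=8)
  4. pour(A -> C) -> (A=6 B=0 C=9)
  5. empty(C) -> (A=6 B=0 C=0)
Target reached → yes.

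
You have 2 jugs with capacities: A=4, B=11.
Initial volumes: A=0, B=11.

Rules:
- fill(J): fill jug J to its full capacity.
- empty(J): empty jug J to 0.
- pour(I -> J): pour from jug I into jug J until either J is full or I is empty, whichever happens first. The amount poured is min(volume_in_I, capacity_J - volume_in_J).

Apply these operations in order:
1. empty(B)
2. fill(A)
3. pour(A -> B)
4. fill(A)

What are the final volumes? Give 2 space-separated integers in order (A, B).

Step 1: empty(B) -> (A=0 B=0)
Step 2: fill(A) -> (A=4 B=0)
Step 3: pour(A -> B) -> (A=0 B=4)
Step 4: fill(A) -> (A=4 B=4)

Answer: 4 4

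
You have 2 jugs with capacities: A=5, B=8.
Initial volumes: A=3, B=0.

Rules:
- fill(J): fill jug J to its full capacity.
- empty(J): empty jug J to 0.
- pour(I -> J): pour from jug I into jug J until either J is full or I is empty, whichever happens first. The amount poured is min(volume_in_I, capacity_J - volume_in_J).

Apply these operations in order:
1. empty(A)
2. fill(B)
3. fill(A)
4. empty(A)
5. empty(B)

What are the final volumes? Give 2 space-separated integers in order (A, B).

Answer: 0 0

Derivation:
Step 1: empty(A) -> (A=0 B=0)
Step 2: fill(B) -> (A=0 B=8)
Step 3: fill(A) -> (A=5 B=8)
Step 4: empty(A) -> (A=0 B=8)
Step 5: empty(B) -> (A=0 B=0)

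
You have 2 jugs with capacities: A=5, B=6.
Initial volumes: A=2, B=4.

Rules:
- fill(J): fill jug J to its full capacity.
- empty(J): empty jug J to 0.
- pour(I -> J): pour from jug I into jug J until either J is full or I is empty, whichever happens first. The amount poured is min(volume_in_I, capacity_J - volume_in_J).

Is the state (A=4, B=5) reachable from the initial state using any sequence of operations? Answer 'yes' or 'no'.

Answer: no

Derivation:
BFS explored all 23 reachable states.
Reachable set includes: (0,0), (0,1), (0,2), (0,3), (0,4), (0,5), (0,6), (1,0), (1,6), (2,0), (2,4), (2,6) ...
Target (A=4, B=5) not in reachable set → no.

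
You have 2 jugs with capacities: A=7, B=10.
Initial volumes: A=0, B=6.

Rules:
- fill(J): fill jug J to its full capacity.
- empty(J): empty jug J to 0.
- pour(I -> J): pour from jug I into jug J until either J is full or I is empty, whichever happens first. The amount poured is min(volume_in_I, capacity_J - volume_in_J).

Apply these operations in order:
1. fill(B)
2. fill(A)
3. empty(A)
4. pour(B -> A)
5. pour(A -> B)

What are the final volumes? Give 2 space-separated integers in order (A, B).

Step 1: fill(B) -> (A=0 B=10)
Step 2: fill(A) -> (A=7 B=10)
Step 3: empty(A) -> (A=0 B=10)
Step 4: pour(B -> A) -> (A=7 B=3)
Step 5: pour(A -> B) -> (A=0 B=10)

Answer: 0 10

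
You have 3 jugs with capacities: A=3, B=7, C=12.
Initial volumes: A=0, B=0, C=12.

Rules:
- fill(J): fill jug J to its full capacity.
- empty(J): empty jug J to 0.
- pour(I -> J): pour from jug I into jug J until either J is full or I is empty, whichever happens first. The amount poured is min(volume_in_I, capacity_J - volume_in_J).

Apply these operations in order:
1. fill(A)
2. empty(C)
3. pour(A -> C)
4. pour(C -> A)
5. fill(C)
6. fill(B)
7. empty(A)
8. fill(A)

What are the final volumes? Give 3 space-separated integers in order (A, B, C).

Answer: 3 7 12

Derivation:
Step 1: fill(A) -> (A=3 B=0 C=12)
Step 2: empty(C) -> (A=3 B=0 C=0)
Step 3: pour(A -> C) -> (A=0 B=0 C=3)
Step 4: pour(C -> A) -> (A=3 B=0 C=0)
Step 5: fill(C) -> (A=3 B=0 C=12)
Step 6: fill(B) -> (A=3 B=7 C=12)
Step 7: empty(A) -> (A=0 B=7 C=12)
Step 8: fill(A) -> (A=3 B=7 C=12)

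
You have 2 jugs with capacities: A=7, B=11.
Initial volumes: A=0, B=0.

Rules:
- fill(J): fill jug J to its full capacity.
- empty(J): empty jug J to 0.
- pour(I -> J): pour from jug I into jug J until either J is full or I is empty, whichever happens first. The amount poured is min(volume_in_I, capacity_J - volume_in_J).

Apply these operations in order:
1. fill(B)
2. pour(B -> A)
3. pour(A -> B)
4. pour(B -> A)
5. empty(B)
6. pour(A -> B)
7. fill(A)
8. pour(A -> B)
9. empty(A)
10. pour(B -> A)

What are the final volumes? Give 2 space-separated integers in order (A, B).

Step 1: fill(B) -> (A=0 B=11)
Step 2: pour(B -> A) -> (A=7 B=4)
Step 3: pour(A -> B) -> (A=0 B=11)
Step 4: pour(B -> A) -> (A=7 B=4)
Step 5: empty(B) -> (A=7 B=0)
Step 6: pour(A -> B) -> (A=0 B=7)
Step 7: fill(A) -> (A=7 B=7)
Step 8: pour(A -> B) -> (A=3 B=11)
Step 9: empty(A) -> (A=0 B=11)
Step 10: pour(B -> A) -> (A=7 B=4)

Answer: 7 4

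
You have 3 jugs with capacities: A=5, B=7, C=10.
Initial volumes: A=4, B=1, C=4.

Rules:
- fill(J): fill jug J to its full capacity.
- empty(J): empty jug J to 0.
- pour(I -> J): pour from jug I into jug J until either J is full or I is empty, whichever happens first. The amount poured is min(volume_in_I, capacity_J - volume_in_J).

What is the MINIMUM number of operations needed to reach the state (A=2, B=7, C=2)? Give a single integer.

Answer: 6

Derivation:
BFS from (A=4, B=1, C=4). One shortest path:
  1. empty(A) -> (A=0 B=1 C=4)
  2. fill(B) -> (A=0 B=7 C=4)
  3. pour(B -> A) -> (A=5 B=2 C=4)
  4. pour(A -> C) -> (A=0 B=2 C=9)
  5. pour(B -> A) -> (A=2 B=0 C=9)
  6. pour(C -> B) -> (A=2 B=7 C=2)
Reached target in 6 moves.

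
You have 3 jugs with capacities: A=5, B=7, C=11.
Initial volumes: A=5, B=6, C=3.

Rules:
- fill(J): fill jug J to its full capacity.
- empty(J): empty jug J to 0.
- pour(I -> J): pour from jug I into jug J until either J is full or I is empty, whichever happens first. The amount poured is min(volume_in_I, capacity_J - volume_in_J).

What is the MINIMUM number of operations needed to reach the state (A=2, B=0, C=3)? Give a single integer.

Answer: 5

Derivation:
BFS from (A=5, B=6, C=3). One shortest path:
  1. empty(A) -> (A=0 B=6 C=3)
  2. fill(B) -> (A=0 B=7 C=3)
  3. pour(B -> A) -> (A=5 B=2 C=3)
  4. empty(A) -> (A=0 B=2 C=3)
  5. pour(B -> A) -> (A=2 B=0 C=3)
Reached target in 5 moves.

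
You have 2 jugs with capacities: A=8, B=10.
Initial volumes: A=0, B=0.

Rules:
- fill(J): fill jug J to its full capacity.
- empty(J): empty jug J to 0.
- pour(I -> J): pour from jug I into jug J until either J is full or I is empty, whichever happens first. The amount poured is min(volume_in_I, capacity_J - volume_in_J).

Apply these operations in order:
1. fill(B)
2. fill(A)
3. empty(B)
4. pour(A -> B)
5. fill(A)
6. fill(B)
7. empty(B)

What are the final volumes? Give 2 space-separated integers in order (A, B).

Step 1: fill(B) -> (A=0 B=10)
Step 2: fill(A) -> (A=8 B=10)
Step 3: empty(B) -> (A=8 B=0)
Step 4: pour(A -> B) -> (A=0 B=8)
Step 5: fill(A) -> (A=8 B=8)
Step 6: fill(B) -> (A=8 B=10)
Step 7: empty(B) -> (A=8 B=0)

Answer: 8 0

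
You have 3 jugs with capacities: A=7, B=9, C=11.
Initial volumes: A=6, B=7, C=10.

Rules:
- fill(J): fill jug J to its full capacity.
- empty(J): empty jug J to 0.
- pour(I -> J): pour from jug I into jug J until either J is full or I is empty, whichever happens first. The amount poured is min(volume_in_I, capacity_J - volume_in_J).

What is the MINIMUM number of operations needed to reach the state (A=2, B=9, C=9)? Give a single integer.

BFS from (A=6, B=7, C=10). One shortest path:
  1. empty(C) -> (A=6 B=7 C=0)
  2. pour(A -> C) -> (A=0 B=7 C=6)
  3. fill(A) -> (A=7 B=7 C=6)
  4. pour(A -> C) -> (A=2 B=7 C=11)
  5. pour(C -> B) -> (A=2 B=9 C=9)
Reached target in 5 moves.

Answer: 5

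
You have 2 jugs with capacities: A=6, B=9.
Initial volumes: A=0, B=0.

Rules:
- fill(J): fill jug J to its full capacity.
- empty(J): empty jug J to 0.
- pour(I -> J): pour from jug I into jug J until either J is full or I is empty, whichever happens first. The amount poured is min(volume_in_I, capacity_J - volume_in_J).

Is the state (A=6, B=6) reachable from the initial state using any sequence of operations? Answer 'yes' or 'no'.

BFS from (A=0, B=0):
  1. fill(A) -> (A=6 B=0)
  2. pour(A -> B) -> (A=0 B=6)
  3. fill(A) -> (A=6 B=6)
Target reached → yes.

Answer: yes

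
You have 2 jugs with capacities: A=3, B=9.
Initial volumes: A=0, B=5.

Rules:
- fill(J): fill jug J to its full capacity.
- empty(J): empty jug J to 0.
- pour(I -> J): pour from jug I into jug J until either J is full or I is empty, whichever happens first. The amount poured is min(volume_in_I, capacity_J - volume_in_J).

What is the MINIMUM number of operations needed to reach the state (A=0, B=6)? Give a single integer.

Answer: 3

Derivation:
BFS from (A=0, B=5). One shortest path:
  1. fill(B) -> (A=0 B=9)
  2. pour(B -> A) -> (A=3 B=6)
  3. empty(A) -> (A=0 B=6)
Reached target in 3 moves.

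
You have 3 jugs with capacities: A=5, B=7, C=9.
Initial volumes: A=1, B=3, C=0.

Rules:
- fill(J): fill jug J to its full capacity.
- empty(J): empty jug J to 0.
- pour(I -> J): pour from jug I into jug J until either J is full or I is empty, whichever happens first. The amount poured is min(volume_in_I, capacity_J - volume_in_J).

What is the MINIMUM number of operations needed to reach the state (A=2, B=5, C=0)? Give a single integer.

BFS from (A=1, B=3, C=0). One shortest path:
  1. empty(A) -> (A=0 B=3 C=0)
  2. fill(B) -> (A=0 B=7 C=0)
  3. pour(B -> A) -> (A=5 B=2 C=0)
  4. pour(A -> C) -> (A=0 B=2 C=5)
  5. pour(B -> A) -> (A=2 B=0 C=5)
  6. pour(C -> B) -> (A=2 B=5 C=0)
Reached target in 6 moves.

Answer: 6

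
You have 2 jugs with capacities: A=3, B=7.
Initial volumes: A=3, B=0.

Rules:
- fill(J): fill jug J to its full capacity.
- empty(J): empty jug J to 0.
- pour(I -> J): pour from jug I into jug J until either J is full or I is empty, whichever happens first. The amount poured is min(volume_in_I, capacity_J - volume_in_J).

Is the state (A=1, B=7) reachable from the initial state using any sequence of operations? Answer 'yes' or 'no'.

Answer: yes

Derivation:
BFS from (A=3, B=0):
  1. empty(A) -> (A=0 B=0)
  2. fill(B) -> (A=0 B=7)
  3. pour(B -> A) -> (A=3 B=4)
  4. empty(A) -> (A=0 B=4)
  5. pour(B -> A) -> (A=3 B=1)
  6. empty(A) -> (A=0 B=1)
  7. pour(B -> A) -> (A=1 B=0)
  8. fill(B) -> (A=1 B=7)
Target reached → yes.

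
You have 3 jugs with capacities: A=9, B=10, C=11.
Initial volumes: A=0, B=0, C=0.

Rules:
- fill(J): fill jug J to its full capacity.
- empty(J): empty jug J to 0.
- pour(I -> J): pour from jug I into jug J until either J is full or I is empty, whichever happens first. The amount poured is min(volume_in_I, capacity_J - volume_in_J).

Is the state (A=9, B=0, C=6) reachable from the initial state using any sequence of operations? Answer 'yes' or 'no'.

Answer: yes

Derivation:
BFS from (A=0, B=0, C=0):
  1. fill(C) -> (A=0 B=0 C=11)
  2. pour(C -> A) -> (A=9 B=0 C=2)
  3. empty(A) -> (A=0 B=0 C=2)
  4. pour(C -> A) -> (A=2 B=0 C=0)
  5. fill(C) -> (A=2 B=0 C=11)
  6. pour(C -> A) -> (A=9 B=0 C=4)
  7. empty(A) -> (A=0 B=0 C=4)
  8. pour(C -> A) -> (A=4 B=0 C=0)
  9. fill(C) -> (A=4 B=0 C=11)
  10. pour(C -> A) -> (A=9 B=0 C=6)
Target reached → yes.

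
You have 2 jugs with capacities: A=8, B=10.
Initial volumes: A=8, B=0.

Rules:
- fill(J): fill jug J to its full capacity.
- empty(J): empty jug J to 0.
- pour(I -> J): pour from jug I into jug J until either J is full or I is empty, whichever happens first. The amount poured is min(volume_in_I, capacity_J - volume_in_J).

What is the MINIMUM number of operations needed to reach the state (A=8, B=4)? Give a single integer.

BFS from (A=8, B=0). One shortest path:
  1. empty(A) -> (A=0 B=0)
  2. fill(B) -> (A=0 B=10)
  3. pour(B -> A) -> (A=8 B=2)
  4. empty(A) -> (A=0 B=2)
  5. pour(B -> A) -> (A=2 B=0)
  6. fill(B) -> (A=2 B=10)
  7. pour(B -> A) -> (A=8 B=4)
Reached target in 7 moves.

Answer: 7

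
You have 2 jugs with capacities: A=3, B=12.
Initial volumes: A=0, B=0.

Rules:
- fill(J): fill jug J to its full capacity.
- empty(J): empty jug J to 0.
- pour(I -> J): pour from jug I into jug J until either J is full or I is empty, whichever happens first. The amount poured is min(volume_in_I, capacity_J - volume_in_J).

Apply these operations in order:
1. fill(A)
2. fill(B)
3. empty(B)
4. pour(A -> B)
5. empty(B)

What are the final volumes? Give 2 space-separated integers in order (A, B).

Step 1: fill(A) -> (A=3 B=0)
Step 2: fill(B) -> (A=3 B=12)
Step 3: empty(B) -> (A=3 B=0)
Step 4: pour(A -> B) -> (A=0 B=3)
Step 5: empty(B) -> (A=0 B=0)

Answer: 0 0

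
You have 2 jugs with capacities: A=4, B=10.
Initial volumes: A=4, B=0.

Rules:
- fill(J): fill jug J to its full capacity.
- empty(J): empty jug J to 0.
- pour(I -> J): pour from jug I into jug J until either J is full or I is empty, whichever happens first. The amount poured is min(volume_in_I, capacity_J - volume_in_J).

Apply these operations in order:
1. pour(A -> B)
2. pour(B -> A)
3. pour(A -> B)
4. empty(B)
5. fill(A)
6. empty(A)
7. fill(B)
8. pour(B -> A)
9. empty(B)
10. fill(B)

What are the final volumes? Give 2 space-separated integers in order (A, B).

Step 1: pour(A -> B) -> (A=0 B=4)
Step 2: pour(B -> A) -> (A=4 B=0)
Step 3: pour(A -> B) -> (A=0 B=4)
Step 4: empty(B) -> (A=0 B=0)
Step 5: fill(A) -> (A=4 B=0)
Step 6: empty(A) -> (A=0 B=0)
Step 7: fill(B) -> (A=0 B=10)
Step 8: pour(B -> A) -> (A=4 B=6)
Step 9: empty(B) -> (A=4 B=0)
Step 10: fill(B) -> (A=4 B=10)

Answer: 4 10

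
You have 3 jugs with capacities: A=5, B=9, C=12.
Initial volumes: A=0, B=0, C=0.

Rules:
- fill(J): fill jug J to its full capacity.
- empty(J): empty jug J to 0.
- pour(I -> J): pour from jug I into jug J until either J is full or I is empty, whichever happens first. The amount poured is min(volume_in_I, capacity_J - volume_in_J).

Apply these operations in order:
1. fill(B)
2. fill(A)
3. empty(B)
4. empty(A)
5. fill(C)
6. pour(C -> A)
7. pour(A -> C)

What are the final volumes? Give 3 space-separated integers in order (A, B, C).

Step 1: fill(B) -> (A=0 B=9 C=0)
Step 2: fill(A) -> (A=5 B=9 C=0)
Step 3: empty(B) -> (A=5 B=0 C=0)
Step 4: empty(A) -> (A=0 B=0 C=0)
Step 5: fill(C) -> (A=0 B=0 C=12)
Step 6: pour(C -> A) -> (A=5 B=0 C=7)
Step 7: pour(A -> C) -> (A=0 B=0 C=12)

Answer: 0 0 12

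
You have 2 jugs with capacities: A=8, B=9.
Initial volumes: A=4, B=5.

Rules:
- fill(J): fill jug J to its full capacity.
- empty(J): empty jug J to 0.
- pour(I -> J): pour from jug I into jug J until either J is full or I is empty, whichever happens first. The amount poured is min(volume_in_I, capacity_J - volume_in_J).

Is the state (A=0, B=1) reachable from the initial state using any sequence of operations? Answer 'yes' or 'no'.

BFS from (A=4, B=5):
  1. pour(B -> A) -> (A=8 B=1)
  2. empty(A) -> (A=0 B=1)
Target reached → yes.

Answer: yes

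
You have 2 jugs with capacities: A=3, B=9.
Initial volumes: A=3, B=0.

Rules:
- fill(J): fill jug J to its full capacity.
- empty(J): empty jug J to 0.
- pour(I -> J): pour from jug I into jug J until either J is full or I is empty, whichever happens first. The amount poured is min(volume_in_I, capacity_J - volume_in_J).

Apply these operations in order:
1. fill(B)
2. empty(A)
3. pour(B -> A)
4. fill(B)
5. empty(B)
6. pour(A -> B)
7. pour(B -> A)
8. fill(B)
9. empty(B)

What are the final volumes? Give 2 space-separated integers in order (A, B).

Step 1: fill(B) -> (A=3 B=9)
Step 2: empty(A) -> (A=0 B=9)
Step 3: pour(B -> A) -> (A=3 B=6)
Step 4: fill(B) -> (A=3 B=9)
Step 5: empty(B) -> (A=3 B=0)
Step 6: pour(A -> B) -> (A=0 B=3)
Step 7: pour(B -> A) -> (A=3 B=0)
Step 8: fill(B) -> (A=3 B=9)
Step 9: empty(B) -> (A=3 B=0)

Answer: 3 0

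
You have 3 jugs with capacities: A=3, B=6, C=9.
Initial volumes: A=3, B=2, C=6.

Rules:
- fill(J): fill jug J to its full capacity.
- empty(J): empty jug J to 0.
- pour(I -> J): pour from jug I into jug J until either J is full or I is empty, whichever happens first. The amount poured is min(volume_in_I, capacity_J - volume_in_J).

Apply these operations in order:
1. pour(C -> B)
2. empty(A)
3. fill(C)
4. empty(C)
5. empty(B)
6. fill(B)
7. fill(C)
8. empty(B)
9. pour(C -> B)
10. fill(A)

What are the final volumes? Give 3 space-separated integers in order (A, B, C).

Step 1: pour(C -> B) -> (A=3 B=6 C=2)
Step 2: empty(A) -> (A=0 B=6 C=2)
Step 3: fill(C) -> (A=0 B=6 C=9)
Step 4: empty(C) -> (A=0 B=6 C=0)
Step 5: empty(B) -> (A=0 B=0 C=0)
Step 6: fill(B) -> (A=0 B=6 C=0)
Step 7: fill(C) -> (A=0 B=6 C=9)
Step 8: empty(B) -> (A=0 B=0 C=9)
Step 9: pour(C -> B) -> (A=0 B=6 C=3)
Step 10: fill(A) -> (A=3 B=6 C=3)

Answer: 3 6 3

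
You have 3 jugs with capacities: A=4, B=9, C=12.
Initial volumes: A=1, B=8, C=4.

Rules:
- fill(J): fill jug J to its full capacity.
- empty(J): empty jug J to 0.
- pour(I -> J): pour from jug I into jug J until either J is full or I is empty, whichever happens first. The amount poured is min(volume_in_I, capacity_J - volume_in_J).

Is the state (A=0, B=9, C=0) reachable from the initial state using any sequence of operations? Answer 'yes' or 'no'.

Answer: yes

Derivation:
BFS from (A=1, B=8, C=4):
  1. empty(C) -> (A=1 B=8 C=0)
  2. pour(A -> B) -> (A=0 B=9 C=0)
Target reached → yes.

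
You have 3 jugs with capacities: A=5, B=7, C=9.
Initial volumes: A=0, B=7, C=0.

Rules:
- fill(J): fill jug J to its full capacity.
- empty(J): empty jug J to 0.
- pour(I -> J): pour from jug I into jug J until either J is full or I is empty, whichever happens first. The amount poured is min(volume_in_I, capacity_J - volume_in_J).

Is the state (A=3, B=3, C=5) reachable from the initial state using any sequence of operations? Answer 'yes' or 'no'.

Answer: no

Derivation:
BFS explored all 288 reachable states.
Reachable set includes: (0,0,0), (0,0,1), (0,0,2), (0,0,3), (0,0,4), (0,0,5), (0,0,6), (0,0,7), (0,0,8), (0,0,9), (0,1,0), (0,1,1) ...
Target (A=3, B=3, C=5) not in reachable set → no.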